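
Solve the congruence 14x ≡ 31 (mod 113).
x ≡ 91 (mod 113)

gcd(14, 113) = 1, which divides 31, so solutions exist.
Find 14^(-1) mod 113 by the extended Euclidean algorithm:
113 = 8 × 14 + 1  ⟹  1 = (1)·113 + (-8)·14
So (-8)·14 ≡ 1 (mod 113), i.e. 14^(-1) ≡ -8 ≡ 105 (mod 113).
x ≡ 105 × 31 = 3255 ≡ 91 (mod 113).
Check: 14 × 91 = 1274 ≡ 31 (mod 113).
Unique solution: x ≡ 91 (mod 113)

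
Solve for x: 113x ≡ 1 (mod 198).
191

gcd(113, 198) = 1, so the inverse exists.
Extended Euclidean algorithm on (198, 113):
198 = 1 × 113 + 85  ⟹  85 = (1)·198 + (-1)·113
113 = 1 × 85 + 28  ⟹  28 = (-1)·198 + (2)·113
85 = 3 × 28 + 1  ⟹  1 = (4)·198 + (-7)·113
So (-7)·113 ≡ 1 (mod 198), i.e. 113^(-1) ≡ -7 ≡ 191 (mod 198).
Check: 113 × 191 = 21583 ≡ 1 (mod 198)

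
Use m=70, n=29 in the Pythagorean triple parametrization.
(4059, 4060, 5741)

Euclid's formula: a = m² - n², b = 2mn, c = m² + n²
m = 70, n = 29
a = 70² - 29² = 4900 - 841 = 4059
b = 2 × 70 × 29 = 4060
c = 70² + 29² = 4900 + 841 = 5741
Verification: 4059² + 4060² = 16475481 + 16483600 = 32959081 = 5741² ✓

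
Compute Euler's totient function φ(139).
138

139 = 139
φ(n) = n × ∏(1 - 1/p) for each prime p dividing n
φ(139) = 139 × (1 - 1/139) = 138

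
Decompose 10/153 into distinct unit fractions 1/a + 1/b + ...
1/16 + 1/350 + 1/428400

Greedy algorithm:
10/153: ceiling(153/10) = 16, use 1/16
7/2448: ceiling(2448/7) = 350, use 1/350
1/428400: ceiling(428400/1) = 428400, use 1/428400
Result: 10/153 = 1/16 + 1/350 + 1/428400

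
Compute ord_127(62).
63

127 is prime, so ord(62) divides φ(127) = 126.
Divisors of 126: 1, 2, 3, 6, 7, 9, 14, 18, 21, 42, 63, 126.
Repeated squaring: 62^1 ≡ 62, 62^2 ≡ 34, 62^4 ≡ 13, 62^8 ≡ 42, 62^16 ≡ 113, 62^32 ≡ 69, 62^64 ≡ 62 (mod 127).
Test 62^d mod 127 for each divisor d in increasing order:
62^1 ≡ 62
62^2 ≡ 34
62^3 = 62^2·62^1 ≡ 76
62^6 = 62^4·62^2 ≡ 61
62^7 = 62^4·62^2·62^1 ≡ 99
62^9 = 62^8·62^1 ≡ 64
62^14 = 62^8·62^4·62^2 ≡ 22
62^18 = 62^16·62^2 ≡ 32
62^21 = 62^16·62^4·62^1 ≡ 19
62^42 = 62^32·62^8·62^2 ≡ 107
62^63 = 62^32·62^16·62^8·62^4·62^2·62^1 ≡ 1  ← first divisor giving 1
The order is 63.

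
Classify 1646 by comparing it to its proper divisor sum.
deficient

Proper divisors of 1646: sum = 1 + 2 + 823 = 826
Since 826 < 1646, 1646 is deficient.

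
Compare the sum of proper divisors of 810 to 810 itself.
abundant

Proper divisors of 810: sum = 1 + 2 + 3 + 5 + 6 + 9 + 10 + 15 + ... + 135 + 162 + 270 + 405 (19 divisors) = 1368
Since 1368 > 810, 810 is abundant.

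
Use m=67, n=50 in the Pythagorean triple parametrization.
(1989, 6700, 6989)

Euclid's formula: a = m² - n², b = 2mn, c = m² + n²
m = 67, n = 50
a = 67² - 50² = 4489 - 2500 = 1989
b = 2 × 67 × 50 = 6700
c = 67² + 50² = 4489 + 2500 = 6989
Verification: 1989² + 6700² = 3956121 + 44890000 = 48846121 = 6989² ✓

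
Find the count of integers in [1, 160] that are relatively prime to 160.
64

160 = 2^5 × 5
φ(n) = n × ∏(1 - 1/p) for each prime p dividing n
φ(160) = 160 × (1 - 1/2) × (1 - 1/5) = 64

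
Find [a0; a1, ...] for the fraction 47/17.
[2; 1, 3, 4]

Euclidean algorithm steps:
47 = 2 × 17 + 13
17 = 1 × 13 + 4
13 = 3 × 4 + 1
4 = 4 × 1 + 0
Continued fraction: [2; 1, 3, 4]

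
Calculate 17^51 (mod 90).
53

Repeated squaring. Binary of 51 = 110011.
17^1 ≡ 17 (mod 90); 17^2 ≡ 19 (mod 90); 17^4 ≡ 1 (mod 90); 17^8 ≡ 1 (mod 90); 17^16 ≡ 1 (mod 90); 17^32 ≡ 1 (mod 90)
17^51 = 17^1 × 17^2 × 17^16 × 17^32 ≡ 53 (mod 90)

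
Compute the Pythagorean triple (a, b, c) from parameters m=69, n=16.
(4505, 2208, 5017)

Euclid's formula: a = m² - n², b = 2mn, c = m² + n²
m = 69, n = 16
a = 69² - 16² = 4761 - 256 = 4505
b = 2 × 69 × 16 = 2208
c = 69² + 16² = 4761 + 256 = 5017
Verification: 4505² + 2208² = 20295025 + 4875264 = 25170289 = 5017² ✓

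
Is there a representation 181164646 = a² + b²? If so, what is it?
Not possible

Factorization: 181164646 = 2 × 13 × 191^3
By Fermat: n is sum of two squares iff every prime p ≡ 3 (mod 4) appears to even power.
Prime(s) ≡ 3 (mod 4) with odd exponent: [(191, 3)]
Therefore 181164646 cannot be expressed as a² + b².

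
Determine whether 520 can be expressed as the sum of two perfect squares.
6² + 22² (a=6, b=22)

Factorization: 520 = 2^3 × 5 × 13
By Fermat: n is sum of two squares iff every prime p ≡ 3 (mod 4) appears to even power.
All primes ≡ 3 (mod 4) appear to even power.
Search a = 0, 1, 2, … for 520 - a² a perfect square: first hit at a = 6: 520 - 36 = 484 = 22².
520 = 6² + 22² = 36 + 484 ✓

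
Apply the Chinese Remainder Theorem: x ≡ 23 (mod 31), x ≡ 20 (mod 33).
581

Using Chinese Remainder Theorem:
M = 31 × 33 = 1023
M1 = 33, M2 = 31
y1 = 33^(-1) mod 31 = 16
y2 = 31^(-1) mod 33 = 16
x = (23×33×16 + 20×31×16) mod 1023 = 581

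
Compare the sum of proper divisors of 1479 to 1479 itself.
deficient

Proper divisors of 1479: sum = 1 + 3 + 17 + 29 + 51 + 87 + 493 = 681
Since 681 < 1479, 1479 is deficient.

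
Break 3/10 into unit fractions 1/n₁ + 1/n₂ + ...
1/4 + 1/20

Greedy algorithm:
3/10: ceiling(10/3) = 4, use 1/4
1/20: ceiling(20/1) = 20, use 1/20
Result: 3/10 = 1/4 + 1/20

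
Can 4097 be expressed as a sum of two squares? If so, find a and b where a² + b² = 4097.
1² + 64² (a=1, b=64)

Factorization: 4097 = 17 × 241
By Fermat: n is sum of two squares iff every prime p ≡ 3 (mod 4) appears to even power.
All primes ≡ 3 (mod 4) appear to even power.
Search a = 0, 1, 2, … for 4097 - a² a perfect square: first hit at a = 1: 4097 - 1 = 4096 = 64².
4097 = 1² + 64² = 1 + 4096 ✓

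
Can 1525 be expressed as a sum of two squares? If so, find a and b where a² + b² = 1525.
2² + 39² (a=2, b=39)

Factorization: 1525 = 5^2 × 61
By Fermat: n is sum of two squares iff every prime p ≡ 3 (mod 4) appears to even power.
All primes ≡ 3 (mod 4) appear to even power.
Search a = 0, 1, 2, … for 1525 - a² a perfect square: first hit at a = 2: 1525 - 4 = 1521 = 39².
1525 = 2² + 39² = 4 + 1521 ✓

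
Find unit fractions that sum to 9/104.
1/12 + 1/312

Greedy algorithm:
9/104: ceiling(104/9) = 12, use 1/12
1/312: ceiling(312/1) = 312, use 1/312
Result: 9/104 = 1/12 + 1/312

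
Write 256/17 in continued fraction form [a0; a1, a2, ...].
[15; 17]

Euclidean algorithm steps:
256 = 15 × 17 + 1
17 = 17 × 1 + 0
Continued fraction: [15; 17]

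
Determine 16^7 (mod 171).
169

Repeated squaring. Binary of 7 = 111.
16^1 ≡ 16 (mod 171); 16^2 ≡ 85 (mod 171); 16^4 ≡ 43 (mod 171)
16^7 = 16^1 × 16^2 × 16^4 ≡ 169 (mod 171)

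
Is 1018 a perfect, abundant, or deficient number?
deficient

Proper divisors of 1018: sum = 1 + 2 + 509 = 512
Since 512 < 1018, 1018 is deficient.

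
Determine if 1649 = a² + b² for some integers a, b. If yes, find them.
7² + 40² (a=7, b=40)

Factorization: 1649 = 17 × 97
By Fermat: n is sum of two squares iff every prime p ≡ 3 (mod 4) appears to even power.
All primes ≡ 3 (mod 4) appear to even power.
Search a = 0, 1, 2, … for 1649 - a² a perfect square: first hit at a = 7: 1649 - 49 = 1600 = 40².
1649 = 7² + 40² = 49 + 1600 ✓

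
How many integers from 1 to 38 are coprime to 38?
18

38 = 2 × 19
φ(n) = n × ∏(1 - 1/p) for each prime p dividing n
φ(38) = 38 × (1 - 1/2) × (1 - 1/19) = 18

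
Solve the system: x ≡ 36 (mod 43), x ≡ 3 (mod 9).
165

Using Chinese Remainder Theorem:
M = 43 × 9 = 387
M1 = 9, M2 = 43
y1 = 9^(-1) mod 43 = 24
y2 = 43^(-1) mod 9 = 4
x = (36×9×24 + 3×43×4) mod 387 = 165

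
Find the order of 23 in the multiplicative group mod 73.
36

73 is prime, so ord(23) divides φ(73) = 72.
Divisors of 72: 1, 2, 3, 4, 6, 8, 9, 12, 18, 24, 36, 72.
Repeated squaring: 23^1 ≡ 23, 23^2 ≡ 18, 23^4 ≡ 32, 23^8 ≡ 2, 23^16 ≡ 4, 23^32 ≡ 16, 23^64 ≡ 37 (mod 73).
Test 23^d mod 73 for each divisor d in increasing order:
23^1 ≡ 23
23^2 ≡ 18
23^3 = 23^2·23^1 ≡ 49
23^4 ≡ 32
23^6 = 23^4·23^2 ≡ 65
23^8 ≡ 2
23^9 = 23^8·23^1 ≡ 46
23^12 = 23^8·23^4 ≡ 64
23^18 = 23^16·23^2 ≡ 72
23^24 = 23^16·23^8 ≡ 8
23^36 = 23^32·23^4 ≡ 1  ← first divisor giving 1
The order is 36.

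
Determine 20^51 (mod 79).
62

Repeated squaring. Binary of 51 = 110011.
20^1 ≡ 20 (mod 79); 20^2 ≡ 5 (mod 79); 20^4 ≡ 25 (mod 79); 20^8 ≡ 72 (mod 79); 20^16 ≡ 49 (mod 79); 20^32 ≡ 31 (mod 79)
20^51 = 20^1 × 20^2 × 20^16 × 20^32 ≡ 62 (mod 79)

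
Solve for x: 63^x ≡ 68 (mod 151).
12

Baby-step giant-step with step n = ⌈√151⌉ = 13.
Baby steps 63^j mod 151 (j:value) for j=0..12: 0:1, 1:63, 2:43, 3:142, 4:37, 5:66, 6:81, 7:120, 8:10, 9:26, 10:128, 11:61, 12:68.
h = 68 is already in the table at j=12, so x = 12.
Check: 63^12 ≡ 68 (mod 151).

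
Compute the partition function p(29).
4565

p(n) counts ways to write n as a sum of positive integers (order ignored).
Euler's pentagonal recurrence: p(k) = p(k-1) + p(k-2) - p(k-5) - p(k-7) + p(k-12) + p(k-15) - ... (offsets j(3j∓1)/2, signs ++--, p(0)=1, p(<0)=0).
DP table for k = 0..28: p(0)=1, p(1)=1, p(2)=2, p(3)=3, p(4)=5, p(5)=7, p(6)=11, p(7)=15, p(8)=22, p(9)=30, p(10)=42, p(11)=56, p(12)=77, p(13)=101, p(14)=135, p(15)=176, p(16)=231, p(17)=297, p(18)=385, p(19)=490, p(20)=627, p(21)=792, p(22)=1002, p(23)=1255, p(24)=1575, p(25)=1958, p(26)=2436, p(27)=3010, p(28)=3718.
Final step: p(29) = p(28) + p(27) - p(24) - p(22) + p(17) + p(14) - p(7) - p(3)
= 3718 + 3010 - 1575 - 1002 + 297 + 135 - 15 - 3
= 4565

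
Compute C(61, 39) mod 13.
4

Using Lucas' theorem:
Write n=61 and k=39 in base 13:
n in base 13: [4, 9]
k in base 13: [3, 0]
C(61,39) mod 13 = ∏ C(n_i, k_i) mod 13
Digit binomials (mod 13): C(4,3) = 4; C(9,0) = 1
Product: 4 × 1 = 4 ≡ 4 (mod 13)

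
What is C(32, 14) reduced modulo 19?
0

Using Lucas' theorem:
Write n=32 and k=14 in base 19:
n in base 19: [1, 13]
k in base 19: [0, 14]
C(32,14) mod 19 = ∏ C(n_i, k_i) mod 19
Digit binomials (mod 19): C(1,0) = 1; C(13,14) = 0 (k_i > n_i)
Product: 1 × 0 = 0 ≡ 0 (mod 19)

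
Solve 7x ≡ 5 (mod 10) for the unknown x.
x ≡ 5 (mod 10)

gcd(7, 10) = 1, which divides 5, so solutions exist.
Find 7^(-1) mod 10 by the extended Euclidean algorithm:
10 = 1 × 7 + 3  ⟹  3 = (1)·10 + (-1)·7
7 = 2 × 3 + 1  ⟹  1 = (-2)·10 + (3)·7
So (3)·7 ≡ 1 (mod 10), i.e. 7^(-1) ≡ 3 (mod 10).
x ≡ 3 × 5 = 15 ≡ 5 (mod 10).
Check: 7 × 5 = 35 ≡ 5 (mod 10).
Unique solution: x ≡ 5 (mod 10)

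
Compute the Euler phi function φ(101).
100

101 = 101
φ(n) = n × ∏(1 - 1/p) for each prime p dividing n
φ(101) = 101 × (1 - 1/101) = 100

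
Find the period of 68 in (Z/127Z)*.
9

127 is prime, so ord(68) divides φ(127) = 126.
Divisors of 126: 1, 2, 3, 6, 7, 9, 14, 18, 21, 42, 63, 126.
Repeated squaring: 68^1 ≡ 68, 68^2 ≡ 52, 68^4 ≡ 37, 68^8 ≡ 99, 68^16 ≡ 22, 68^32 ≡ 103, 68^64 ≡ 68 (mod 127).
Test 68^d mod 127 for each divisor d in increasing order:
68^1 ≡ 68
68^2 ≡ 52
68^3 = 68^2·68^1 ≡ 107
68^6 = 68^4·68^2 ≡ 19
68^7 = 68^4·68^2·68^1 ≡ 22
68^9 = 68^8·68^1 ≡ 1  ← first divisor giving 1
The order is 9.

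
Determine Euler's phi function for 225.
120

225 = 3^2 × 5^2
φ(n) = n × ∏(1 - 1/p) for each prime p dividing n
φ(225) = 225 × (1 - 1/3) × (1 - 1/5) = 120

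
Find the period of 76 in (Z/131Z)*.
130

131 is prime, so ord(76) divides φ(131) = 130.
Divisors of 130: 1, 2, 5, 10, 13, 26, 65, 130.
Repeated squaring: 76^1 ≡ 76, 76^2 ≡ 12, 76^4 ≡ 13, 76^8 ≡ 38, 76^16 ≡ 3, 76^32 ≡ 9, 76^64 ≡ 81, 76^128 ≡ 11 (mod 131).
Test 76^d mod 131 for each divisor d in increasing order:
76^1 ≡ 76
76^2 ≡ 12
76^5 = 76^4·76^1 ≡ 71
76^10 = 76^8·76^2 ≡ 63
76^13 = 76^8·76^4·76^1 ≡ 78
76^26 = 76^16·76^8·76^2 ≡ 58
76^65 = 76^64·76^1 ≡ 130
76^130 = 76^128·76^2 ≡ 1  ← first divisor giving 1
The order is 130.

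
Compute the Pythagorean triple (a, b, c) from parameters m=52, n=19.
(2343, 1976, 3065)

Euclid's formula: a = m² - n², b = 2mn, c = m² + n²
m = 52, n = 19
a = 52² - 19² = 2704 - 361 = 2343
b = 2 × 52 × 19 = 1976
c = 52² + 19² = 2704 + 361 = 3065
Verification: 2343² + 1976² = 5489649 + 3904576 = 9394225 = 3065² ✓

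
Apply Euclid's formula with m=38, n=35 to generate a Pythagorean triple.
(219, 2660, 2669)

Euclid's formula: a = m² - n², b = 2mn, c = m² + n²
m = 38, n = 35
a = 38² - 35² = 1444 - 1225 = 219
b = 2 × 38 × 35 = 2660
c = 38² + 35² = 1444 + 1225 = 2669
Verification: 219² + 2660² = 47961 + 7075600 = 7123561 = 2669² ✓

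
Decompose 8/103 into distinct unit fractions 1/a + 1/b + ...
1/13 + 1/1339

Greedy algorithm:
8/103: ceiling(103/8) = 13, use 1/13
1/1339: ceiling(1339/1) = 1339, use 1/1339
Result: 8/103 = 1/13 + 1/1339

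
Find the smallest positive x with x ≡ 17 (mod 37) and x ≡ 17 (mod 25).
17

Using Chinese Remainder Theorem:
M = 37 × 25 = 925
M1 = 25, M2 = 37
y1 = 25^(-1) mod 37 = 3
y2 = 37^(-1) mod 25 = 23
x = (17×25×3 + 17×37×23) mod 925 = 17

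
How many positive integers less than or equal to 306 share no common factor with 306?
96

306 = 2 × 3^2 × 17
φ(n) = n × ∏(1 - 1/p) for each prime p dividing n
φ(306) = 306 × (1 - 1/2) × (1 - 1/3) × (1 - 1/17) = 96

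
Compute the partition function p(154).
60356673280

p(n) counts ways to write n as a sum of positive integers (order ignored).
Euler's pentagonal recurrence: p(k) = p(k-1) + p(k-2) - p(k-5) - p(k-7) + p(k-12) + p(k-15) - ... (offsets j(3j∓1)/2, signs ++--, p(0)=1, p(<0)=0).
DP table for k = 0..153: p(0)=1, p(1)=1, p(2)=2, p(3)=3, p(4)=5, p(5)=7, p(6)=11, p(7)=15, p(8)=22, p(9)=30, p(10)=42, p(11)=56, p(12)=77, p(13)=101, p(14)=135, p(15)=176, p(16)=231, p(17)=297, p(18)=385, p(19)=490, p(20)=627, p(21)=792, p(22)=1002, p(23)=1255, p(24)=1575, p(25)=1958, p(26)=2436, p(27)=3010, p(28)=3718, p(29)=4565, p(30)=5604, p(31)=6842, p(32)=8349, p(33)=10143, p(34)=12310, p(35)=14883, p(36)=17977, p(37)=21637, p(38)=26015, p(39)=31185, p(40)=37338, p(41)=44583, p(42)=53174, p(43)=63261, p(44)=75175, p(45)=89134, p(46)=105558, p(47)=124754, p(48)=147273, p(49)=173525, p(50)=204226, p(51)=239943, p(52)=281589, p(53)=329931, p(54)=386155, p(55)=451276, p(56)=526823, p(57)=614154, p(58)=715220, p(59)=831820, p(60)=966467, p(61)=1121505, p(62)=1300156, p(63)=1505499, p(64)=1741630, p(65)=2012558, p(66)=2323520, p(67)=2679689, p(68)=3087735, p(69)=3554345, p(70)=4087968, p(71)=4697205, p(72)=5392783, p(73)=6185689, p(74)=7089500, p(75)=8118264, p(76)=9289091, p(77)=10619863, p(78)=12132164, p(79)=13848650, p(80)=15796476, p(81)=18004327, p(82)=20506255, p(83)=23338469, p(84)=26543660, p(85)=30167357, p(86)=34262962, p(87)=38887673, p(88)=44108109, p(89)=49995925, p(90)=56634173, p(91)=64112359, p(92)=72533807, p(93)=82010177, p(94)=92669720, p(95)=104651419, p(96)=118114304, p(97)=133230930, p(98)=150198136, p(99)=169229875, p(100)=190569292, p(101)=214481126, p(102)=241265379, p(103)=271248950, p(104)=304801365, p(105)=342325709, p(106)=384276336, p(107)=431149389, p(108)=483502844, p(109)=541946240, p(110)=607163746, p(111)=679903203, p(112)=761002156, p(113)=851376628, p(114)=952050665, p(115)=1064144451, p(116)=1188908248, p(117)=1327710076, p(118)=1482074143, p(119)=1653668665, p(120)=1844349560, p(121)=2056148051, p(122)=2291320912, p(123)=2552338241, p(124)=2841940500, p(125)=3163127352, p(126)=3519222692, p(127)=3913864295, p(128)=4351078600, p(129)=4835271870, p(130)=5371315400, p(131)=5964539504, p(132)=6620830889, p(133)=7346629512, p(134)=8149040695, p(135)=9035836076, p(136)=10015581680, p(137)=11097645016, p(138)=12292341831, p(139)=13610949895, p(140)=15065878135, p(141)=16670689208, p(142)=18440293320, p(143)=20390982757, p(144)=22540654445, p(145)=24908858009, p(146)=27517052599, p(147)=30388671978, p(148)=33549419497, p(149)=37027355200, p(150)=40853235313, p(151)=45060624582, p(152)=49686288421, p(153)=54770336324.
Final step: p(154) = p(153) + p(152) - p(149) - p(147) + p(142) + p(139) - p(132) - p(128) + p(119) + p(114) - p(103) - p(97) + p(84) + p(77) - p(62) - p(54) + p(37) + p(28) - p(9)
= 54770336324 + 49686288421 - 37027355200 - 30388671978 + 18440293320 + 13610949895 - 6620830889 - 4351078600 + 1653668665 + 952050665 - 271248950 - 133230930 + 26543660 + 10619863 - 1300156 - 386155 + 21637 + 3718 - 30
= 60356673280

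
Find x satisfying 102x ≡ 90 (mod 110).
x ≡ 30 (mod 55)

gcd(102, 110) = 2, which divides 90, so solutions exist.
Divide through by 2: 51x ≡ 45 (mod 55).
Find 51^(-1) mod 55 by the extended Euclidean algorithm:
55 = 1 × 51 + 4  ⟹  4 = (1)·55 + (-1)·51
51 = 12 × 4 + 3  ⟹  3 = (-12)·55 + (13)·51
4 = 1 × 3 + 1  ⟹  1 = (13)·55 + (-14)·51
So (-14)·51 ≡ 1 (mod 55), i.e. 51^(-1) ≡ -14 ≡ 41 (mod 55).
x ≡ 41 × 45 = 1845 ≡ 30 (mod 55).
Check: 102 × 30 = 3060 ≡ 90 (mod 110).
x ≡ 30 (mod 55), giving 2 solutions mod 110.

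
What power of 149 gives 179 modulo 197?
163

Baby-step giant-step with step n = ⌈√197⌉ = 15.
Baby steps 149^j mod 197 (j:value) for j=0..14: 0:1, 1:149, 2:137, 3:122, 4:54, 5:166, 6:109, 7:87, 8:158, 9:99, 10:173, 11:167, 12:61, 13:27, 14:83.
Giant-step multiplier: 149^(-15) ≡ 149^(196-15) = 149^181 ≡ 94 (mod 197).
Giant steps γ_i = 179·94^i mod 197: γ_0=179, γ_1=81, γ_2=128, γ_3=15, γ_4=31, γ_5=156, γ_6=86, γ_7=7, γ_8=67, γ_9=191, γ_10=27 (in table at j=13).
x = i·n + j = 10·15 + 13 = 163.
Check: 149^163 ≡ 179 (mod 197).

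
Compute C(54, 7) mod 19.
2

Using Lucas' theorem:
Write n=54 and k=7 in base 19:
n in base 19: [2, 16]
k in base 19: [0, 7]
C(54,7) mod 19 = ∏ C(n_i, k_i) mod 19
Digit binomials (mod 19): C(2,0) = 1; C(16,7) = 11440 ≡ 2
Product: 1 × 2 = 2 ≡ 2 (mod 19)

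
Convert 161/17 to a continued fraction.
[9; 2, 8]

Euclidean algorithm steps:
161 = 9 × 17 + 8
17 = 2 × 8 + 1
8 = 8 × 1 + 0
Continued fraction: [9; 2, 8]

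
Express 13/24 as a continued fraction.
[0; 1, 1, 5, 2]

Euclidean algorithm steps:
13 = 0 × 24 + 13
24 = 1 × 13 + 11
13 = 1 × 11 + 2
11 = 5 × 2 + 1
2 = 2 × 1 + 0
Continued fraction: [0; 1, 1, 5, 2]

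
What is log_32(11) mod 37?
6

Baby-step giant-step with step n = ⌈√37⌉ = 7.
Baby steps 32^j mod 37 (j:value) for j=0..6: 0:1, 1:32, 2:25, 3:23, 4:33, 5:20, 6:11.
h = 11 is already in the table at j=6, so x = 6.
Check: 32^6 ≡ 11 (mod 37).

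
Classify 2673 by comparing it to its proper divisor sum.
deficient

Proper divisors of 2673: sum = 1 + 3 + 9 + 11 + 27 + 33 + 81 + 99 + 243 + 297 + 891 = 1695
Since 1695 < 2673, 2673 is deficient.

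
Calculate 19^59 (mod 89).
56

Repeated squaring. Binary of 59 = 111011.
19^1 ≡ 19 (mod 89); 19^2 ≡ 5 (mod 89); 19^4 ≡ 25 (mod 89); 19^8 ≡ 2 (mod 89); 19^16 ≡ 4 (mod 89); 19^32 ≡ 16 (mod 89)
19^59 = 19^1 × 19^2 × 19^8 × 19^16 × 19^32 ≡ 56 (mod 89)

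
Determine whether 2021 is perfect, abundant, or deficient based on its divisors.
deficient

Proper divisors of 2021: sum = 1 + 43 + 47 = 91
Since 91 < 2021, 2021 is deficient.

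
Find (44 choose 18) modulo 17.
3

Using Lucas' theorem:
Write n=44 and k=18 in base 17:
n in base 17: [2, 10]
k in base 17: [1, 1]
C(44,18) mod 17 = ∏ C(n_i, k_i) mod 17
Digit binomials (mod 17): C(2,1) = 2; C(10,1) = 10
Product: 2 × 10 = 20 ≡ 3 (mod 17)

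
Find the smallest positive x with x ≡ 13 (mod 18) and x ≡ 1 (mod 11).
67

Using Chinese Remainder Theorem:
M = 18 × 11 = 198
M1 = 11, M2 = 18
y1 = 11^(-1) mod 18 = 5
y2 = 18^(-1) mod 11 = 8
x = (13×11×5 + 1×18×8) mod 198 = 67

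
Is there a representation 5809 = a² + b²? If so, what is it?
25² + 72² (a=25, b=72)

Factorization: 5809 = 37 × 157
By Fermat: n is sum of two squares iff every prime p ≡ 3 (mod 4) appears to even power.
All primes ≡ 3 (mod 4) appear to even power.
Search a = 0, 1, 2, … for 5809 - a² a perfect square: first hit at a = 25: 5809 - 625 = 5184 = 72².
5809 = 25² + 72² = 625 + 5184 ✓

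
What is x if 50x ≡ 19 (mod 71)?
x ≡ 16 (mod 71)

gcd(50, 71) = 1, which divides 19, so solutions exist.
Find 50^(-1) mod 71 by the extended Euclidean algorithm:
71 = 1 × 50 + 21  ⟹  21 = (1)·71 + (-1)·50
50 = 2 × 21 + 8  ⟹  8 = (-2)·71 + (3)·50
21 = 2 × 8 + 5  ⟹  5 = (5)·71 + (-7)·50
8 = 1 × 5 + 3  ⟹  3 = (-7)·71 + (10)·50
5 = 1 × 3 + 2  ⟹  2 = (12)·71 + (-17)·50
3 = 1 × 2 + 1  ⟹  1 = (-19)·71 + (27)·50
So (27)·50 ≡ 1 (mod 71), i.e. 50^(-1) ≡ 27 (mod 71).
x ≡ 27 × 19 = 513 ≡ 16 (mod 71).
Check: 50 × 16 = 800 ≡ 19 (mod 71).
Unique solution: x ≡ 16 (mod 71)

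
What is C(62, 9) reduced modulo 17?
4

Using Lucas' theorem:
Write n=62 and k=9 in base 17:
n in base 17: [3, 11]
k in base 17: [0, 9]
C(62,9) mod 17 = ∏ C(n_i, k_i) mod 17
Digit binomials (mod 17): C(3,0) = 1; C(11,9) = 55 ≡ 4
Product: 1 × 4 = 4 ≡ 4 (mod 17)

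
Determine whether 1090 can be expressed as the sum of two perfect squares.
1² + 33² (a=1, b=33)

Factorization: 1090 = 2 × 5 × 109
By Fermat: n is sum of two squares iff every prime p ≡ 3 (mod 4) appears to even power.
All primes ≡ 3 (mod 4) appear to even power.
Search a = 0, 1, 2, … for 1090 - a² a perfect square: first hit at a = 1: 1090 - 1 = 1089 = 33².
1090 = 1² + 33² = 1 + 1089 ✓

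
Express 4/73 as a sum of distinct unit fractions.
1/19 + 1/463 + 1/321091 + 1/206198539471

Greedy algorithm:
4/73: ceiling(73/4) = 19, use 1/19
3/1387: ceiling(1387/3) = 463, use 1/463
2/642181: ceiling(642181/2) = 321091, use 1/321091
1/206198539471: ceiling(206198539471/1) = 206198539471, use 1/206198539471
Result: 4/73 = 1/19 + 1/463 + 1/321091 + 1/206198539471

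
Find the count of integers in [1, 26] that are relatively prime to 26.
12

26 = 2 × 13
φ(n) = n × ∏(1 - 1/p) for each prime p dividing n
φ(26) = 26 × (1 - 1/2) × (1 - 1/13) = 12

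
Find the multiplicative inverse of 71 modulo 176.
119

gcd(71, 176) = 1, so the inverse exists.
Extended Euclidean algorithm on (176, 71):
176 = 2 × 71 + 34  ⟹  34 = (1)·176 + (-2)·71
71 = 2 × 34 + 3  ⟹  3 = (-2)·176 + (5)·71
34 = 11 × 3 + 1  ⟹  1 = (23)·176 + (-57)·71
So (-57)·71 ≡ 1 (mod 176), i.e. 71^(-1) ≡ -57 ≡ 119 (mod 176).
Check: 71 × 119 = 8449 ≡ 1 (mod 176)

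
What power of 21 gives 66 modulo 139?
112

Baby-step giant-step with step n = ⌈√139⌉ = 12.
Baby steps 21^j mod 139 (j:value) for j=0..11: 0:1, 1:21, 2:24, 3:87, 4:20, 5:3, 6:63, 7:72, 8:122, 9:60, 10:9, 11:50.
Giant-step multiplier: 21^(-12) ≡ 21^(138-12) = 21^126 ≡ 65 (mod 139).
Giant steps γ_i = 66·65^i mod 139: γ_0=66, γ_1=120, γ_2=16, γ_3=67, γ_4=46, γ_5=71, γ_6=28, γ_7=13, γ_8=11, γ_9=20 (in table at j=4).
x = i·n + j = 9·12 + 4 = 112.
Check: 21^112 ≡ 66 (mod 139).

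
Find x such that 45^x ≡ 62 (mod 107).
54

Baby-step giant-step with step n = ⌈√107⌉ = 11.
Baby steps 45^j mod 107 (j:value) for j=0..10: 0:1, 1:45, 2:99, 3:68, 4:64, 5:98, 6:23, 7:72, 8:30, 9:66, 10:81.
Giant-step multiplier: 45^(-11) ≡ 45^(106-11) = 45^95 ≡ 46 (mod 107).
Giant steps γ_i = 62·46^i mod 107: γ_0=62, γ_1=70, γ_2=10, γ_3=32, γ_4=81 (in table at j=10).
x = i·n + j = 4·11 + 10 = 54.
Check: 45^54 ≡ 62 (mod 107).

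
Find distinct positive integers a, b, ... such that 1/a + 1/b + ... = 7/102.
1/15 + 1/510

Greedy algorithm:
7/102: ceiling(102/7) = 15, use 1/15
1/510: ceiling(510/1) = 510, use 1/510
Result: 7/102 = 1/15 + 1/510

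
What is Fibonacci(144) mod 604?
596

Matrix identity: Q^n = [[F_(n+1), F_n], [F_n, F_(n-1)]] with Q = [[1,1],[1,0]].
n = 144 = 10010000₂. Square-and-multiply, entries mod 604:
Q^1 = [[1,1],[1,0]]
Q^2 = (Q^1)² = [[2,1],[1,1]]
Q^4 = (Q^2)² = [[5,3],[3,2]]
Q^9 = (Q^4)²·Q = [[55,34],[34,21]]
Q^18 = (Q^9)² = [[557,168],[168,389]]
Q^36 = (Q^18)² = [[233,76],[76,157]]
Q^72 = (Q^36)² = [[269,44],[44,225]]
Q^144 = (Q^72)² = [[5,596],[596,13]]
F_144 mod 604 = Q^144[0][1] = 596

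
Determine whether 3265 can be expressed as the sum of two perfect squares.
4² + 57² (a=4, b=57)

Factorization: 3265 = 5 × 653
By Fermat: n is sum of two squares iff every prime p ≡ 3 (mod 4) appears to even power.
All primes ≡ 3 (mod 4) appear to even power.
Search a = 0, 1, 2, … for 3265 - a² a perfect square: first hit at a = 4: 3265 - 16 = 3249 = 57².
3265 = 4² + 57² = 16 + 3249 ✓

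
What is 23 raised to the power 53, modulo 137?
43

Repeated squaring. Binary of 53 = 110101.
23^1 ≡ 23 (mod 137); 23^2 ≡ 118 (mod 137); 23^4 ≡ 87 (mod 137); 23^8 ≡ 34 (mod 137); 23^16 ≡ 60 (mod 137); 23^32 ≡ 38 (mod 137)
23^53 = 23^1 × 23^4 × 23^16 × 23^32 ≡ 43 (mod 137)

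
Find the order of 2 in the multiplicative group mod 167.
83

167 is prime, so ord(2) divides φ(167) = 166.
Divisors of 166: 1, 2, 83, 166.
Repeated squaring: 2^1 ≡ 2, 2^2 ≡ 4, 2^4 ≡ 16, 2^8 ≡ 89, 2^16 ≡ 72, 2^32 ≡ 7, 2^64 ≡ 49, 2^128 ≡ 63 (mod 167).
Test 2^d mod 167 for each divisor d in increasing order:
2^1 ≡ 2
2^2 ≡ 4
2^83 = 2^64·2^16·2^2·2^1 ≡ 1  ← first divisor giving 1
The order is 83.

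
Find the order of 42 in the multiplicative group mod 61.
15

61 is prime, so ord(42) divides φ(61) = 60.
Divisors of 60: 1, 2, 3, 4, 5, 6, 10, 12, 15, 20, 30, 60.
Repeated squaring: 42^1 ≡ 42, 42^2 ≡ 56, 42^4 ≡ 25, 42^8 ≡ 15, 42^16 ≡ 42, 42^32 ≡ 56 (mod 61).
Test 42^d mod 61 for each divisor d in increasing order:
42^1 ≡ 42
42^2 ≡ 56
42^3 = 42^2·42^1 ≡ 34
42^4 ≡ 25
42^5 = 42^4·42^1 ≡ 13
42^6 = 42^4·42^2 ≡ 58
42^10 = 42^8·42^2 ≡ 47
42^12 = 42^8·42^4 ≡ 9
42^15 = 42^8·42^4·42^2·42^1 ≡ 1  ← first divisor giving 1
The order is 15.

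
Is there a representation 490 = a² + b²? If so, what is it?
7² + 21² (a=7, b=21)

Factorization: 490 = 2 × 5 × 7^2
By Fermat: n is sum of two squares iff every prime p ≡ 3 (mod 4) appears to even power.
All primes ≡ 3 (mod 4) appear to even power.
Search a = 0, 1, 2, … for 490 - a² a perfect square: first hit at a = 7: 490 - 49 = 441 = 21².
490 = 7² + 21² = 49 + 441 ✓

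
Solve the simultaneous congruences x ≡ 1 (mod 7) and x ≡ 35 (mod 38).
225

Using Chinese Remainder Theorem:
M = 7 × 38 = 266
M1 = 38, M2 = 7
y1 = 38^(-1) mod 7 = 5
y2 = 7^(-1) mod 38 = 11
x = (1×38×5 + 35×7×11) mod 266 = 225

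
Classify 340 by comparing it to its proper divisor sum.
abundant

Proper divisors of 340: sum = 1 + 2 + 4 + 5 + 10 + 17 + 20 + 34 + 68 + 85 + 170 = 416
Since 416 > 340, 340 is abundant.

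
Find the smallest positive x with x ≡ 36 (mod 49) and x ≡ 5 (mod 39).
1604

Using Chinese Remainder Theorem:
M = 49 × 39 = 1911
M1 = 39, M2 = 49
y1 = 39^(-1) mod 49 = 44
y2 = 49^(-1) mod 39 = 4
x = (36×39×44 + 5×49×4) mod 1911 = 1604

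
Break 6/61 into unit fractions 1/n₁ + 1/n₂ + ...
1/11 + 1/135 + 1/22647 + 1/683826165

Greedy algorithm:
6/61: ceiling(61/6) = 11, use 1/11
5/671: ceiling(671/5) = 135, use 1/135
4/90585: ceiling(90585/4) = 22647, use 1/22647
1/683826165: ceiling(683826165/1) = 683826165, use 1/683826165
Result: 6/61 = 1/11 + 1/135 + 1/22647 + 1/683826165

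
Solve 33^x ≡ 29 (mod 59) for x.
46

Baby-step giant-step with step n = ⌈√59⌉ = 8.
Baby steps 33^j mod 59 (j:value) for j=0..7: 0:1, 1:33, 2:27, 3:6, 4:21, 5:44, 6:36, 7:8.
Giant-step multiplier: 33^(-8) ≡ 33^(58-8) = 33^50 ≡ 19 (mod 59).
Giant steps γ_i = 29·19^i mod 59: γ_0=29, γ_1=20, γ_2=26, γ_3=22, γ_4=5, γ_5=36 (in table at j=6).
x = i·n + j = 5·8 + 6 = 46.
Check: 33^46 ≡ 29 (mod 59).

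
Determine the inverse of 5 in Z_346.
277

gcd(5, 346) = 1, so the inverse exists.
Extended Euclidean algorithm on (346, 5):
346 = 69 × 5 + 1  ⟹  1 = (1)·346 + (-69)·5
So (-69)·5 ≡ 1 (mod 346), i.e. 5^(-1) ≡ -69 ≡ 277 (mod 346).
Check: 5 × 277 = 1385 ≡ 1 (mod 346)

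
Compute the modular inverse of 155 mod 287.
50

gcd(155, 287) = 1, so the inverse exists.
Extended Euclidean algorithm on (287, 155):
287 = 1 × 155 + 132  ⟹  132 = (1)·287 + (-1)·155
155 = 1 × 132 + 23  ⟹  23 = (-1)·287 + (2)·155
132 = 5 × 23 + 17  ⟹  17 = (6)·287 + (-11)·155
23 = 1 × 17 + 6  ⟹  6 = (-7)·287 + (13)·155
17 = 2 × 6 + 5  ⟹  5 = (20)·287 + (-37)·155
6 = 1 × 5 + 1  ⟹  1 = (-27)·287 + (50)·155
So (50)·155 ≡ 1 (mod 287), i.e. 155^(-1) ≡ 50 (mod 287).
Check: 155 × 50 = 7750 ≡ 1 (mod 287)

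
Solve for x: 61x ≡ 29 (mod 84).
x ≡ 17 (mod 84)

gcd(61, 84) = 1, which divides 29, so solutions exist.
Find 61^(-1) mod 84 by the extended Euclidean algorithm:
84 = 1 × 61 + 23  ⟹  23 = (1)·84 + (-1)·61
61 = 2 × 23 + 15  ⟹  15 = (-2)·84 + (3)·61
23 = 1 × 15 + 8  ⟹  8 = (3)·84 + (-4)·61
15 = 1 × 8 + 7  ⟹  7 = (-5)·84 + (7)·61
8 = 1 × 7 + 1  ⟹  1 = (8)·84 + (-11)·61
So (-11)·61 ≡ 1 (mod 84), i.e. 61^(-1) ≡ -11 ≡ 73 (mod 84).
x ≡ 73 × 29 = 2117 ≡ 17 (mod 84).
Check: 61 × 17 = 1037 ≡ 29 (mod 84).
Unique solution: x ≡ 17 (mod 84)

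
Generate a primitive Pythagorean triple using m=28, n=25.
(159, 1400, 1409)

Euclid's formula: a = m² - n², b = 2mn, c = m² + n²
m = 28, n = 25
a = 28² - 25² = 784 - 625 = 159
b = 2 × 28 × 25 = 1400
c = 28² + 25² = 784 + 625 = 1409
Verification: 159² + 1400² = 25281 + 1960000 = 1985281 = 1409² ✓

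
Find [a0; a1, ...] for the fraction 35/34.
[1; 34]

Euclidean algorithm steps:
35 = 1 × 34 + 1
34 = 34 × 1 + 0
Continued fraction: [1; 34]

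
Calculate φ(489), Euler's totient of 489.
324

489 = 3 × 163
φ(n) = n × ∏(1 - 1/p) for each prime p dividing n
φ(489) = 489 × (1 - 1/3) × (1 - 1/163) = 324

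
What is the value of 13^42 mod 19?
11

Repeated squaring. Binary of 42 = 101010.
13^1 ≡ 13 (mod 19); 13^2 ≡ 17 (mod 19); 13^4 ≡ 4 (mod 19); 13^8 ≡ 16 (mod 19); 13^16 ≡ 9 (mod 19); 13^32 ≡ 5 (mod 19)
13^42 = 13^2 × 13^8 × 13^32 ≡ 11 (mod 19)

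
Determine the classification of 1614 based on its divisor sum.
abundant

Proper divisors of 1614: sum = 1 + 2 + 3 + 6 + 269 + 538 + 807 = 1626
Since 1626 > 1614, 1614 is abundant.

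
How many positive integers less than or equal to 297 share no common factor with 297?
180

297 = 3^3 × 11
φ(n) = n × ∏(1 - 1/p) for each prime p dividing n
φ(297) = 297 × (1 - 1/3) × (1 - 1/11) = 180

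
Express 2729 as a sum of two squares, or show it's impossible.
5² + 52² (a=5, b=52)

Factorization: 2729 = 2729
By Fermat: n is sum of two squares iff every prime p ≡ 3 (mod 4) appears to even power.
All primes ≡ 3 (mod 4) appear to even power.
Search a = 0, 1, 2, … for 2729 - a² a perfect square: first hit at a = 5: 2729 - 25 = 2704 = 52².
2729 = 5² + 52² = 25 + 2704 ✓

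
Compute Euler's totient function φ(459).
288

459 = 3^3 × 17
φ(n) = n × ∏(1 - 1/p) for each prime p dividing n
φ(459) = 459 × (1 - 1/3) × (1 - 1/17) = 288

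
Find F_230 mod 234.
125

Matrix identity: Q^n = [[F_(n+1), F_n], [F_n, F_(n-1)]] with Q = [[1,1],[1,0]].
n = 230 = 11100110₂. Square-and-multiply, entries mod 234:
Q^1 = [[1,1],[1,0]]
Q^3 = (Q^1)²·Q = [[3,2],[2,1]]
Q^7 = (Q^3)²·Q = [[21,13],[13,8]]
Q^14 = (Q^7)² = [[142,143],[143,233]]
Q^28 = (Q^14)² = [[131,39],[39,92]]
Q^57 = (Q^28)²·Q = [[1,196],[196,39]]
Q^115 = (Q^57)²·Q = [[159,41],[41,118]]
Q^230 = (Q^115)² = [[52,125],[125,161]]
F_230 mod 234 = Q^230[0][1] = 125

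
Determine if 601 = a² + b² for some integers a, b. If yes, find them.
5² + 24² (a=5, b=24)

Factorization: 601 = 601
By Fermat: n is sum of two squares iff every prime p ≡ 3 (mod 4) appears to even power.
All primes ≡ 3 (mod 4) appear to even power.
Search a = 0, 1, 2, … for 601 - a² a perfect square: first hit at a = 5: 601 - 25 = 576 = 24².
601 = 5² + 24² = 25 + 576 ✓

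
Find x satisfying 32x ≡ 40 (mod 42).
x ≡ 17 (mod 21)

gcd(32, 42) = 2, which divides 40, so solutions exist.
Divide through by 2: 16x ≡ 20 (mod 21).
Find 16^(-1) mod 21 by the extended Euclidean algorithm:
21 = 1 × 16 + 5  ⟹  5 = (1)·21 + (-1)·16
16 = 3 × 5 + 1  ⟹  1 = (-3)·21 + (4)·16
So (4)·16 ≡ 1 (mod 21), i.e. 16^(-1) ≡ 4 (mod 21).
x ≡ 4 × 20 = 80 ≡ 17 (mod 21).
Check: 32 × 17 = 544 ≡ 40 (mod 42).
x ≡ 17 (mod 21), giving 2 solutions mod 42.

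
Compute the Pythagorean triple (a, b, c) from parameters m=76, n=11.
(5655, 1672, 5897)

Euclid's formula: a = m² - n², b = 2mn, c = m² + n²
m = 76, n = 11
a = 76² - 11² = 5776 - 121 = 5655
b = 2 × 76 × 11 = 1672
c = 76² + 11² = 5776 + 121 = 5897
Verification: 5655² + 1672² = 31979025 + 2795584 = 34774609 = 5897² ✓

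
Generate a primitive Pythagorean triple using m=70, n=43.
(3051, 6020, 6749)

Euclid's formula: a = m² - n², b = 2mn, c = m² + n²
m = 70, n = 43
a = 70² - 43² = 4900 - 1849 = 3051
b = 2 × 70 × 43 = 6020
c = 70² + 43² = 4900 + 1849 = 6749
Verification: 3051² + 6020² = 9308601 + 36240400 = 45549001 = 6749² ✓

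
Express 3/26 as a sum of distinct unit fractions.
1/9 + 1/234

Greedy algorithm:
3/26: ceiling(26/3) = 9, use 1/9
1/234: ceiling(234/1) = 234, use 1/234
Result: 3/26 = 1/9 + 1/234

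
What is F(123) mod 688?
482

Matrix identity: Q^n = [[F_(n+1), F_n], [F_n, F_(n-1)]] with Q = [[1,1],[1,0]].
n = 123 = 1111011₂. Square-and-multiply, entries mod 688:
Q^1 = [[1,1],[1,0]]
Q^3 = (Q^1)²·Q = [[3,2],[2,1]]
Q^7 = (Q^3)²·Q = [[21,13],[13,8]]
Q^15 = (Q^7)²·Q = [[299,610],[610,377]]
Q^30 = (Q^15)² = [[541,248],[248,293]]
Q^61 = (Q^30)²·Q = [[297,553],[553,432]]
Q^123 = (Q^61)²·Q = [[451,482],[482,657]]
F_123 mod 688 = Q^123[0][1] = 482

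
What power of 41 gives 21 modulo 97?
17

Baby-step giant-step with step n = ⌈√97⌉ = 10.
Baby steps 41^j mod 97 (j:value) for j=0..9: 0:1, 1:41, 2:32, 3:51, 4:54, 5:80, 6:79, 7:38, 8:6, 9:52.
Giant-step multiplier: 41^(-10) ≡ 41^(96-10) = 41^86 ≡ 48 (mod 97).
Giant steps γ_i = 21·48^i mod 97: γ_0=21, γ_1=38 (in table at j=7).
x = i·n + j = 1·10 + 7 = 17.
Check: 41^17 ≡ 21 (mod 97).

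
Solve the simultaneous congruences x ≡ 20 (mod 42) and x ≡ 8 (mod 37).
230

Using Chinese Remainder Theorem:
M = 42 × 37 = 1554
M1 = 37, M2 = 42
y1 = 37^(-1) mod 42 = 25
y2 = 42^(-1) mod 37 = 15
x = (20×37×25 + 8×42×15) mod 1554 = 230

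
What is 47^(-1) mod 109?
58

gcd(47, 109) = 1, so the inverse exists.
Extended Euclidean algorithm on (109, 47):
109 = 2 × 47 + 15  ⟹  15 = (1)·109 + (-2)·47
47 = 3 × 15 + 2  ⟹  2 = (-3)·109 + (7)·47
15 = 7 × 2 + 1  ⟹  1 = (22)·109 + (-51)·47
So (-51)·47 ≡ 1 (mod 109), i.e. 47^(-1) ≡ -51 ≡ 58 (mod 109).
Check: 47 × 58 = 2726 ≡ 1 (mod 109)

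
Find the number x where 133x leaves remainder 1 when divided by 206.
79

gcd(133, 206) = 1, so the inverse exists.
Extended Euclidean algorithm on (206, 133):
206 = 1 × 133 + 73  ⟹  73 = (1)·206 + (-1)·133
133 = 1 × 73 + 60  ⟹  60 = (-1)·206 + (2)·133
73 = 1 × 60 + 13  ⟹  13 = (2)·206 + (-3)·133
60 = 4 × 13 + 8  ⟹  8 = (-9)·206 + (14)·133
13 = 1 × 8 + 5  ⟹  5 = (11)·206 + (-17)·133
8 = 1 × 5 + 3  ⟹  3 = (-20)·206 + (31)·133
5 = 1 × 3 + 2  ⟹  2 = (31)·206 + (-48)·133
3 = 1 × 2 + 1  ⟹  1 = (-51)·206 + (79)·133
So (79)·133 ≡ 1 (mod 206), i.e. 133^(-1) ≡ 79 (mod 206).
Check: 133 × 79 = 10507 ≡ 1 (mod 206)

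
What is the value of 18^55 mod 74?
56

Repeated squaring. Binary of 55 = 110111.
18^1 ≡ 18 (mod 74); 18^2 ≡ 28 (mod 74); 18^4 ≡ 44 (mod 74); 18^8 ≡ 12 (mod 74); 18^16 ≡ 70 (mod 74); 18^32 ≡ 16 (mod 74)
18^55 = 18^1 × 18^2 × 18^4 × 18^16 × 18^32 ≡ 56 (mod 74)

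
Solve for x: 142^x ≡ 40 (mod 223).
185

Baby-step giant-step with step n = ⌈√223⌉ = 15.
Baby steps 142^j mod 223 (j:value) for j=0..14: 0:1, 1:142, 2:94, 3:191, 4:139, 5:114, 6:132, 7:12, 8:143, 9:13, 10:62, 11:107, 12:30, 13:23, 14:144.
Giant-step multiplier: 142^(-15) ≡ 142^(222-15) = 142^207 ≡ 141 (mod 223).
Giant steps γ_i = 40·141^i mod 223: γ_0=40, γ_1=65, γ_2=22, γ_3=203, γ_4=79, γ_5=212, γ_6=10, γ_7=72, γ_8=117, γ_9=218, γ_10=187, γ_11=53, γ_12=114 (in table at j=5).
x = i·n + j = 12·15 + 5 = 185.
Check: 142^185 ≡ 40 (mod 223).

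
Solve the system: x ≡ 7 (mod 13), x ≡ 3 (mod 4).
7

Using Chinese Remainder Theorem:
M = 13 × 4 = 52
M1 = 4, M2 = 13
y1 = 4^(-1) mod 13 = 10
y2 = 13^(-1) mod 4 = 1
x = (7×4×10 + 3×13×1) mod 52 = 7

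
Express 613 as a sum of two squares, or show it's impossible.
17² + 18² (a=17, b=18)

Factorization: 613 = 613
By Fermat: n is sum of two squares iff every prime p ≡ 3 (mod 4) appears to even power.
All primes ≡ 3 (mod 4) appear to even power.
Search a = 0, 1, 2, … for 613 - a² a perfect square: first hit at a = 17: 613 - 289 = 324 = 18².
613 = 17² + 18² = 289 + 324 ✓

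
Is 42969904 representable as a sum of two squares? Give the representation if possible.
Not possible

Factorization: 42969904 = 2^4 × 139^3
By Fermat: n is sum of two squares iff every prime p ≡ 3 (mod 4) appears to even power.
Prime(s) ≡ 3 (mod 4) with odd exponent: [(139, 3)]
Therefore 42969904 cannot be expressed as a² + b².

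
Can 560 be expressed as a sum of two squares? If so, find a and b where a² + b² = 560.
Not possible

Factorization: 560 = 2^4 × 5 × 7
By Fermat: n is sum of two squares iff every prime p ≡ 3 (mod 4) appears to even power.
Prime(s) ≡ 3 (mod 4) with odd exponent: [(7, 1)]
Therefore 560 cannot be expressed as a² + b².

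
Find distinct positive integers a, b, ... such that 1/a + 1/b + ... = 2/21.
1/11 + 1/231

Greedy algorithm:
2/21: ceiling(21/2) = 11, use 1/11
1/231: ceiling(231/1) = 231, use 1/231
Result: 2/21 = 1/11 + 1/231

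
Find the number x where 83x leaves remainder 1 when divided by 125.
122

gcd(83, 125) = 1, so the inverse exists.
Extended Euclidean algorithm on (125, 83):
125 = 1 × 83 + 42  ⟹  42 = (1)·125 + (-1)·83
83 = 1 × 42 + 41  ⟹  41 = (-1)·125 + (2)·83
42 = 1 × 41 + 1  ⟹  1 = (2)·125 + (-3)·83
So (-3)·83 ≡ 1 (mod 125), i.e. 83^(-1) ≡ -3 ≡ 122 (mod 125).
Check: 83 × 122 = 10126 ≡ 1 (mod 125)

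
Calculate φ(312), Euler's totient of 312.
96

312 = 2^3 × 3 × 13
φ(n) = n × ∏(1 - 1/p) for each prime p dividing n
φ(312) = 312 × (1 - 1/2) × (1 - 1/3) × (1 - 1/13) = 96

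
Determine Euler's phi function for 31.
30

31 = 31
φ(n) = n × ∏(1 - 1/p) for each prime p dividing n
φ(31) = 31 × (1 - 1/31) = 30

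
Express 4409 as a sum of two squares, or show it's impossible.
40² + 53² (a=40, b=53)

Factorization: 4409 = 4409
By Fermat: n is sum of two squares iff every prime p ≡ 3 (mod 4) appears to even power.
All primes ≡ 3 (mod 4) appear to even power.
Search a = 0, 1, 2, … for 4409 - a² a perfect square: first hit at a = 40: 4409 - 1600 = 2809 = 53².
4409 = 40² + 53² = 1600 + 2809 ✓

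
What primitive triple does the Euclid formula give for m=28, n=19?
(423, 1064, 1145)

Euclid's formula: a = m² - n², b = 2mn, c = m² + n²
m = 28, n = 19
a = 28² - 19² = 784 - 361 = 423
b = 2 × 28 × 19 = 1064
c = 28² + 19² = 784 + 361 = 1145
Verification: 423² + 1064² = 178929 + 1132096 = 1311025 = 1145² ✓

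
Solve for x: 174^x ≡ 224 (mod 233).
30

Baby-step giant-step with step n = ⌈√233⌉ = 16.
Baby steps 174^j mod 233 (j:value) for j=0..15: 0:1, 1:174, 2:219, 3:127, 4:196, 5:86, 6:52, 7:194, 8:204, 9:80, 10:173, 11:45, 12:141, 13:69, 14:123, 15:199.
Giant-step multiplier: 174^(-16) ≡ 174^(232-16) = 174^216 ≡ 64 (mod 233).
Giant steps γ_i = 224·64^i mod 233: γ_0=224, γ_1=123 (in table at j=14).
x = i·n + j = 1·16 + 14 = 30.
Check: 174^30 ≡ 224 (mod 233).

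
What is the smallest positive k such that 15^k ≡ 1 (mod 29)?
28

29 is prime, so ord(15) divides φ(29) = 28.
Divisors of 28: 1, 2, 4, 7, 14, 28.
Repeated squaring: 15^1 ≡ 15, 15^2 ≡ 22, 15^4 ≡ 20, 15^8 ≡ 23, 15^16 ≡ 7 (mod 29).
Test 15^d mod 29 for each divisor d in increasing order:
15^1 ≡ 15
15^2 ≡ 22
15^4 ≡ 20
15^7 = 15^4·15^2·15^1 ≡ 17
15^14 = 15^8·15^4·15^2 ≡ 28
15^28 = 15^16·15^8·15^4 ≡ 1  ← first divisor giving 1
The order is 28.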